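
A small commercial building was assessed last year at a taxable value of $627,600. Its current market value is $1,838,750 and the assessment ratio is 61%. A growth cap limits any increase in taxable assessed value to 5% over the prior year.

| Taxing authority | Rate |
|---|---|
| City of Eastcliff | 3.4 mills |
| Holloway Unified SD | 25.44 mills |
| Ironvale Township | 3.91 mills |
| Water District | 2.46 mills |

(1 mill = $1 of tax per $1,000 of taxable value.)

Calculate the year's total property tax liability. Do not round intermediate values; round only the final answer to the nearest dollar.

$23,203

Uncapped assessed value = $1,838,750 × 0.61 = $1,121,637.5
Cap limit = $627,600 × 1.05 = $658,980
Taxable assessed value = min($1,121,637.5, $658,980) = $658,980 (cap binds)
City of Eastcliff: $658,980 × 0.0034 = $2,240.532
Holloway Unified SD: $658,980 × 0.02544 = $16,764.4512
Ironvale Township: $658,980 × 0.00391 = $2,576.6118
Water District: $658,980 × 0.00246 = $1,621.0908
Total = $23,202.6858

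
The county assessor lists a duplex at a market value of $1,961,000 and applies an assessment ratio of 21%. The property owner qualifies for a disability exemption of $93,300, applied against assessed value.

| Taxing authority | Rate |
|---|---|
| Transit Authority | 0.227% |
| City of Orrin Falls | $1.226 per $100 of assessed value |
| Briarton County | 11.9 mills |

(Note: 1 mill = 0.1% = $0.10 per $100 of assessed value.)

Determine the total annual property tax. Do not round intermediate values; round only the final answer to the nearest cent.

$8,418.22

Assessed value = $1,961,000 × 0.21 = $411,810
Taxable value = $411,810 − $93,300 = $318,510
Transit Authority: $318,510 × 0.00227 = $723.0177
City of Orrin Falls: $318,510 × 0.01226 = $3,904.9326
Briarton County: $318,510 × 0.0119 = $3,790.269
Total = $8,418.2193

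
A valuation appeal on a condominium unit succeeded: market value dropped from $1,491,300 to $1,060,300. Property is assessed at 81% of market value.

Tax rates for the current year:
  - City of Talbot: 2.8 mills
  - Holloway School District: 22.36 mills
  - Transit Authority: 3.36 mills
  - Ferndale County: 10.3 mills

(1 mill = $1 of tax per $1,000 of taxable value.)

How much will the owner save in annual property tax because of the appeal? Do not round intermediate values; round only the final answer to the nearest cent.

Old assessed value = $1,491,300 × 0.81 = $1,207,953
New assessed value = $1,060,300 × 0.81 = $858,843
Combined rate = 0.0028 + 0.02236 + 0.00336 + 0.0103 = 0.03882
Old tax = $1,207,953 × 0.03882 = $46,892.73546
New tax = $858,843 × 0.03882 = $33,340.28526
Reduction = $46,892.73546 − $33,340.28526 = $13,552.4502

$13,552.45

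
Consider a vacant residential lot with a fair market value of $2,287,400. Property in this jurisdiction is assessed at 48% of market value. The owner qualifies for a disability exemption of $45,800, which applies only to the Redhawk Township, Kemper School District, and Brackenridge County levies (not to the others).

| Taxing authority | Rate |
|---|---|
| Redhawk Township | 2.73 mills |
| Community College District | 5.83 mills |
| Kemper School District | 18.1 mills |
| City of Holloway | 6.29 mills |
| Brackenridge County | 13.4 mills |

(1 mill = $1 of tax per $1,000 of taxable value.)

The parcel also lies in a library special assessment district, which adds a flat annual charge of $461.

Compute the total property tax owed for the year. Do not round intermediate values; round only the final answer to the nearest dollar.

$49,783

Assessed value = $2,287,400 × 0.48 = $1,097,952
Redhawk Township: ($1,097,952 − $45,800) × 0.00273 = $1,052,152 × 0.00273 = $2,872.37496
Community College District: $1,097,952 × 0.00583 = $6,401.06016
Kemper School District: ($1,097,952 − $45,800) × 0.0181 = $1,052,152 × 0.0181 = $19,043.9512
City of Holloway: $1,097,952 × 0.00629 = $6,906.11808
Brackenridge County: ($1,097,952 − $45,800) × 0.0134 = $1,052,152 × 0.0134 = $14,098.8368
Levies subtotal = $49,322.3412
Total = $49,322.3412 + $461 = $49,783.3412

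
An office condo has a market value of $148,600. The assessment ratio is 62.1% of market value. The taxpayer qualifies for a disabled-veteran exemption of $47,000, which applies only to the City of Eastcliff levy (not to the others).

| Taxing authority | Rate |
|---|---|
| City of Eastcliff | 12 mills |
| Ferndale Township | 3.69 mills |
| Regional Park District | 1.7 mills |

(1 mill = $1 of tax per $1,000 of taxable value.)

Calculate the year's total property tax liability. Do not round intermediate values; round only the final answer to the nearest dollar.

Assessed value = $148,600 × 0.621 = $92,280.6
City of Eastcliff: ($92,280.6 − $47,000) × 0.012 = $45,280.6 × 0.012 = $543.3672
Ferndale Township: $92,280.6 × 0.00369 = $340.515414
Regional Park District: $92,280.6 × 0.0017 = $156.87702
Total = $1,040.759634

$1,041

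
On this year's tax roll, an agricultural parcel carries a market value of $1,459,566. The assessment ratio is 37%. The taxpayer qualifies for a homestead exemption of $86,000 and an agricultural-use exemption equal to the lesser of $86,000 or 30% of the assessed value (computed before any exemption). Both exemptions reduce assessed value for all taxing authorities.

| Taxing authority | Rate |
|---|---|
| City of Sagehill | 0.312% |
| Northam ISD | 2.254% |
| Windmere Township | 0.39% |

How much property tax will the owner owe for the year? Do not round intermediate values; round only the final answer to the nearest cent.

$10,879.25

Assessed value = $1,459,566 × 0.37 = $540,039.42
Agricultural-use exemption = min($86,000, 30% × $540,039.42) = min($86,000, $162,011.826) = $86,000 (dollar cap binds)
Taxable value = $540,039.42 − $86,000 − $86,000 = $368,039.42
City of Sagehill: $368,039.42 × 0.00312 = $1,148.2829904
Northam ISD: $368,039.42 × 0.02254 = $8,295.6085268
Windmere Township: $368,039.42 × 0.0039 = $1,435.353738
Total = $10,879.2452552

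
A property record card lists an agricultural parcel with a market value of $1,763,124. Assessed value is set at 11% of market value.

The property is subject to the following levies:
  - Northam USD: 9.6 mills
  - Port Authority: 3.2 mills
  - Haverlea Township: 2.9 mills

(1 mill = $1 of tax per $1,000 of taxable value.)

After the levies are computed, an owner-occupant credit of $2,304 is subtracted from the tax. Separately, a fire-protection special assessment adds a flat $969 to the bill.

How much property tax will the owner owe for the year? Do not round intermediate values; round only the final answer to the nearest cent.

Assessed value = $1,763,124 × 0.11 = $193,943.64
Northam USD: $193,943.64 × 0.0096 = $1,861.858944
Port Authority: $193,943.64 × 0.0032 = $620.619648
Haverlea Township: $193,943.64 × 0.0029 = $562.436556
Levies subtotal = $3,044.915148
After credit = $3,044.915148 − $2,304 = $740.915148
Total = $740.915148 + $969 = $1,709.915148

$1,709.92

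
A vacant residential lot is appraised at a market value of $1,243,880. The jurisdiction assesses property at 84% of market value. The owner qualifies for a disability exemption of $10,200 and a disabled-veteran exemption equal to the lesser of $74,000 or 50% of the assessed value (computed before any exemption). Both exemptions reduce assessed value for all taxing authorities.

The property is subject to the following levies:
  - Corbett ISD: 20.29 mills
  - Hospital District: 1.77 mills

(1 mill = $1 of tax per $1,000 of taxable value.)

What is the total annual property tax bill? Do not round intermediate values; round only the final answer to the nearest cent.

$21,192.14

Assessed value = $1,243,880 × 0.84 = $1,044,859.2
Disabled-veteran exemption = min($74,000, 50% × $1,044,859.2) = min($74,000, $522,429.6) = $74,000 (dollar cap binds)
Taxable value = $1,044,859.2 − $10,200 − $74,000 = $960,659.2
Corbett ISD: $960,659.2 × 0.02029 = $19,491.775168
Hospital District: $960,659.2 × 0.00177 = $1,700.366784
Total = $21,192.141952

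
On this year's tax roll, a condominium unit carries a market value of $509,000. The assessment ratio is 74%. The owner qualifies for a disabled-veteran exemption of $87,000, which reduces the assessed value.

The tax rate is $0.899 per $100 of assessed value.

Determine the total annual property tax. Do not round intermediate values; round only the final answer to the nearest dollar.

$2,604

Assessed value = $509,000 × 0.74 = $376,660
Taxable value = $376,660 − $87,000 = $289,660
Tax = $289,660 × 0.00899 = $2,604.0434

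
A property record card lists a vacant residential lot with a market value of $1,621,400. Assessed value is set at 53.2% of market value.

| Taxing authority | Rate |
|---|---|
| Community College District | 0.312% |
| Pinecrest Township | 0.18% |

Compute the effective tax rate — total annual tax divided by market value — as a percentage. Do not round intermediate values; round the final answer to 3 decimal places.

Assessed value = $1,621,400 × 0.532 = $862,584.8
Community College District: $862,584.8 × 0.00312 = $2,691.264576
Pinecrest Township: $862,584.8 × 0.0018 = $1,552.65264
Total tax = $4,243.917216
Effective rate = $4,243.917216 ÷ $1,621,400 = 0.262% of market value

0.262%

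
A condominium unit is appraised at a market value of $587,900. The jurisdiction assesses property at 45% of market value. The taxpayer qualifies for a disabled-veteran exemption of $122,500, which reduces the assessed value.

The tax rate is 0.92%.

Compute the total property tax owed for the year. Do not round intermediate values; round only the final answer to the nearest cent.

$1,306.91

Assessed value = $587,900 × 0.45 = $264,555
Taxable value = $264,555 − $122,500 = $142,055
Tax = $142,055 × 0.0092 = $1,306.906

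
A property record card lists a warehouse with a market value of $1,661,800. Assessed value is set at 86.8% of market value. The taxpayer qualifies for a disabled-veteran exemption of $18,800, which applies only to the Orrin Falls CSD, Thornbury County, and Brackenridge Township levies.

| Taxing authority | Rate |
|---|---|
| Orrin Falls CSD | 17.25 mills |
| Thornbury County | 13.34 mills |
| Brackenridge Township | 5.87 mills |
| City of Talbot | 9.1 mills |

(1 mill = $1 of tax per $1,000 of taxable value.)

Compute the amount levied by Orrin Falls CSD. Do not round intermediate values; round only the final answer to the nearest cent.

Assessed value = $1,661,800 × 0.868 = $1,442,442.4
Orrin Falls CSD taxable value = $1,442,442.4 − $18,800 = $1,423,642.4
Orrin Falls CSD levy = $1,423,642.4 × 0.01725 = $24,557.8314

$24,557.83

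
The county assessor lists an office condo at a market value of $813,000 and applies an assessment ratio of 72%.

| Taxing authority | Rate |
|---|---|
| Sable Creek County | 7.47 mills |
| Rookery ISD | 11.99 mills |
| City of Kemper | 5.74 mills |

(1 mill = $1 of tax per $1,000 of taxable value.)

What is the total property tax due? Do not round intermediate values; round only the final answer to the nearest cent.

Assessed value = $813,000 × 0.72 = $585,360
Sable Creek County: $585,360 × 0.00747 = $4,372.6392
Rookery ISD: $585,360 × 0.01199 = $7,018.4664
City of Kemper: $585,360 × 0.00574 = $3,359.9664
Total = $4,372.6392 + $7,018.4664 + $3,359.9664 = $14,751.072

$14,751.07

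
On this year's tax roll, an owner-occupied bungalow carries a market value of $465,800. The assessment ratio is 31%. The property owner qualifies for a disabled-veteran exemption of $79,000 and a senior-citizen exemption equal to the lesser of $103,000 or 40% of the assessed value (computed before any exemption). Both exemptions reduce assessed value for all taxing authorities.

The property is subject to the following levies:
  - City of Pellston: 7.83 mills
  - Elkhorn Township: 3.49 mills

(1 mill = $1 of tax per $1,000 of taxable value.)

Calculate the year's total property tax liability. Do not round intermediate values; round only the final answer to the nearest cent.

$86.47

Assessed value = $465,800 × 0.31 = $144,398
Senior-citizen exemption = min($103,000, 40% × $144,398) = min($103,000, $57,759.2) = $57,759.2 (percentage binds)
Taxable value = $144,398 − $79,000 − $57,759.2 = $7,638.8
City of Pellston: $7,638.8 × 0.00783 = $59.811804
Elkhorn Township: $7,638.8 × 0.00349 = $26.659412
Total = $86.471216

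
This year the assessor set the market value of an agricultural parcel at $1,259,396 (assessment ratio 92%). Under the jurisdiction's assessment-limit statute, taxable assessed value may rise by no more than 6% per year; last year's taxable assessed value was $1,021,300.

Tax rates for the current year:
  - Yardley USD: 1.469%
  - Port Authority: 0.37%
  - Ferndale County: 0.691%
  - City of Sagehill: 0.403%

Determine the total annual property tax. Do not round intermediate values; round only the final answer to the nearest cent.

Uncapped assessed value = $1,259,396 × 0.92 = $1,158,644.32
Cap limit = $1,021,300 × 1.06 = $1,082,578
Taxable assessed value = min($1,158,644.32, $1,082,578) = $1,082,578 (cap binds)
Yardley USD: $1,082,578 × 0.01469 = $15,903.07082
Port Authority: $1,082,578 × 0.0037 = $4,005.5386
Ferndale County: $1,082,578 × 0.00691 = $7,480.61398
City of Sagehill: $1,082,578 × 0.00403 = $4,362.78934
Total = $31,752.01274

$31,752.01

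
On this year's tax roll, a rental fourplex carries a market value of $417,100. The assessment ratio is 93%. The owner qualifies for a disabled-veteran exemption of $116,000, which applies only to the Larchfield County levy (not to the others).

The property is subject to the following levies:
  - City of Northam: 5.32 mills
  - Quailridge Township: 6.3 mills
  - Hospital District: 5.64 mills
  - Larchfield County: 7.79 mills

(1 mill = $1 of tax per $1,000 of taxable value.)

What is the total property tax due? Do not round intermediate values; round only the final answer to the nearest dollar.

$8,813

Assessed value = $417,100 × 0.93 = $387,903
City of Northam: $387,903 × 0.00532 = $2,063.64396
Quailridge Township: $387,903 × 0.0063 = $2,443.7889
Hospital District: $387,903 × 0.00564 = $2,187.77292
Larchfield County: ($387,903 − $116,000) × 0.00779 = $271,903 × 0.00779 = $2,118.12437
Total = $8,813.33015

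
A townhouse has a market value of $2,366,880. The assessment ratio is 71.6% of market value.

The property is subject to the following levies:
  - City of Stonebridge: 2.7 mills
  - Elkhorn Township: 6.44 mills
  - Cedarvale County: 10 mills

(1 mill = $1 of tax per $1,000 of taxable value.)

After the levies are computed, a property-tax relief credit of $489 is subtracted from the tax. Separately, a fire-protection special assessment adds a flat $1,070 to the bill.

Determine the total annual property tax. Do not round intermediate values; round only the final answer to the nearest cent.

Assessed value = $2,366,880 × 0.716 = $1,694,686.08
City of Stonebridge: $1,694,686.08 × 0.0027 = $4,575.652416
Elkhorn Township: $1,694,686.08 × 0.00644 = $10,913.7783552
Cedarvale County: $1,694,686.08 × 0.01 = $16,946.8608
Levies subtotal = $32,436.2915712
After credit = $32,436.2915712 − $489 = $31,947.2915712
Total = $31,947.2915712 + $1,070 = $33,017.2915712

$33,017.29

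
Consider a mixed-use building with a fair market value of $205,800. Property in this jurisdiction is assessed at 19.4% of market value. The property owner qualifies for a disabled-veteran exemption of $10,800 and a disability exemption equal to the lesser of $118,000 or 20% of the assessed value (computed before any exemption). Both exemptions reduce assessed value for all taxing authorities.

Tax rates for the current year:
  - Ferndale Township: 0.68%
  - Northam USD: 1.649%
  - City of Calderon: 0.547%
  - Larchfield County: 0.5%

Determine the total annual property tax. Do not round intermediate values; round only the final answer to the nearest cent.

$713.69

Assessed value = $205,800 × 0.194 = $39,925.2
Disability exemption = min($118,000, 20% × $39,925.2) = min($118,000, $7,985.04) = $7,985.04 (percentage binds)
Taxable value = $39,925.2 − $10,800 − $7,985.04 = $21,140.16
Ferndale Township: $21,140.16 × 0.0068 = $143.753088
Northam USD: $21,140.16 × 0.01649 = $348.6012384
City of Calderon: $21,140.16 × 0.00547 = $115.6366752
Larchfield County: $21,140.16 × 0.005 = $105.7008
Total = $713.6918016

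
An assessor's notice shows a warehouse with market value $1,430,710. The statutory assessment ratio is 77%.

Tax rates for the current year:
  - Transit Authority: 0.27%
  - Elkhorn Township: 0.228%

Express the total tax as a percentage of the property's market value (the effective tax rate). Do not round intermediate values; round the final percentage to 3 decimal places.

Assessed value = $1,430,710 × 0.77 = $1,101,646.7
Transit Authority: $1,101,646.7 × 0.0027 = $2,974.44609
Elkhorn Township: $1,101,646.7 × 0.00228 = $2,511.754476
Total tax = $5,486.200566
Effective rate = $5,486.200566 ÷ $1,430,710 = 0.383% of market value

0.383%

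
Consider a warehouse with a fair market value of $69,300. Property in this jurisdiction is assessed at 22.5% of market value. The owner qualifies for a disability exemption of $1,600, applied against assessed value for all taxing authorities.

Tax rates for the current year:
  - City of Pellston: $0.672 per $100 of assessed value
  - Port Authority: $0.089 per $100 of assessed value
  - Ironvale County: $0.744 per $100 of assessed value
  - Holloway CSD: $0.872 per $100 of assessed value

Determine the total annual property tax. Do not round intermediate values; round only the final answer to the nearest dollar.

$333

Assessed value = $69,300 × 0.225 = $15,592.5
Taxable value = $15,592.5 − $1,600 = $13,992.5
City of Pellston: $13,992.5 × 0.00672 = $94.0296
Port Authority: $13,992.5 × 0.00089 = $12.453325
Ironvale County: $13,992.5 × 0.00744 = $104.1042
Holloway CSD: $13,992.5 × 0.00872 = $122.0146
Total = $94.0296 + $12.453325 + $104.1042 + $122.0146 = $332.601725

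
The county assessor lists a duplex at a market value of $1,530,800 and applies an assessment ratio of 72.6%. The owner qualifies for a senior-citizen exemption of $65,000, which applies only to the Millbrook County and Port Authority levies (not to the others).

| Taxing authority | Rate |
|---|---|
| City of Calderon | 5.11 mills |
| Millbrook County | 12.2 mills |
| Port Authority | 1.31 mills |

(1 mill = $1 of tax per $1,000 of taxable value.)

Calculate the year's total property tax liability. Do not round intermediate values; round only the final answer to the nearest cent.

$19,815.39

Assessed value = $1,530,800 × 0.726 = $1,111,360.8
City of Calderon: $1,111,360.8 × 0.00511 = $5,679.053688
Millbrook County: ($1,111,360.8 − $65,000) × 0.0122 = $1,046,360.8 × 0.0122 = $12,765.60176
Port Authority: ($1,111,360.8 − $65,000) × 0.00131 = $1,046,360.8 × 0.00131 = $1,370.732648
Total = $19,815.388096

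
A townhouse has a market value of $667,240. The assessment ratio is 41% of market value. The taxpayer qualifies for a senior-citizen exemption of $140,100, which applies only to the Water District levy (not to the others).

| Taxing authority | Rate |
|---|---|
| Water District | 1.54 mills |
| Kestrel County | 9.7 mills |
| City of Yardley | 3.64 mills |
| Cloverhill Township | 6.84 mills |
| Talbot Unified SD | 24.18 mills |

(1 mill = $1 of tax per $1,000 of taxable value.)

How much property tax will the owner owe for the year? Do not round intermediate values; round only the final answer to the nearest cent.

Assessed value = $667,240 × 0.41 = $273,568.4
Water District: ($273,568.4 − $140,100) × 0.00154 = $133,468.4 × 0.00154 = $205.541336
Kestrel County: $273,568.4 × 0.0097 = $2,653.61348
City of Yardley: $273,568.4 × 0.00364 = $995.788976
Cloverhill Township: $273,568.4 × 0.00684 = $1,871.207856
Talbot Unified SD: $273,568.4 × 0.02418 = $6,614.883912
Total = $12,341.03556

$12,341.04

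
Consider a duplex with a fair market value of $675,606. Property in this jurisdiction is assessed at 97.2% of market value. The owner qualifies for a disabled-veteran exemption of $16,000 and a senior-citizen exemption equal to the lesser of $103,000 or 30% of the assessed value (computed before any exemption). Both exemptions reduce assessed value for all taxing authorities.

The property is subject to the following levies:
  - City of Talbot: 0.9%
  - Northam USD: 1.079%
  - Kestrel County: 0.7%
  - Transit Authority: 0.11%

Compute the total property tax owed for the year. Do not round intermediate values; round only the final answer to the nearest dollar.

Assessed value = $675,606 × 0.972 = $656,689.032
Senior-citizen exemption = min($103,000, 30% × $656,689.032) = min($103,000, $197,006.7096) = $103,000 (dollar cap binds)
Taxable value = $656,689.032 − $16,000 − $103,000 = $537,689.032
City of Talbot: $537,689.032 × 0.009 = $4,839.201288
Northam USD: $537,689.032 × 0.01079 = $5,801.66465528
Kestrel County: $537,689.032 × 0.007 = $3,763.823224
Transit Authority: $537,689.032 × 0.0011 = $591.4579352
Total = $14,996.14710248

$14,996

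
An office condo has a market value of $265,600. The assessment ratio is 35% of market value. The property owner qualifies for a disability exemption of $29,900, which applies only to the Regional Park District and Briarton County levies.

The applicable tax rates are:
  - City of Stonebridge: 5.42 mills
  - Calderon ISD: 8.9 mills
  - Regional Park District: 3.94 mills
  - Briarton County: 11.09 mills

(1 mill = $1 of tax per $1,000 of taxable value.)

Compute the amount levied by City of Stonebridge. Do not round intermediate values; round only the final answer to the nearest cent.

Assessed value = $265,600 × 0.35 = $92,960
City of Stonebridge taxable value = $92,960 (exemption does not apply)
City of Stonebridge levy = $92,960 × 0.00542 = $503.8432

$503.84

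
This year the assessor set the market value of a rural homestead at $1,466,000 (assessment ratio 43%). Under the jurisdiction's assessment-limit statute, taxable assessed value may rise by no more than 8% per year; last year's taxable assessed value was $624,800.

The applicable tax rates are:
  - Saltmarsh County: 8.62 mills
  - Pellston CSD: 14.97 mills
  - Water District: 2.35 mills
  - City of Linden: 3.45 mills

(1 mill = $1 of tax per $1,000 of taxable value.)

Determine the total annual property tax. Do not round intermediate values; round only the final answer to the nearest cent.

$18,526.87

Uncapped assessed value = $1,466,000 × 0.43 = $630,380
Cap limit = $624,800 × 1.08 = $674,784
Taxable assessed value = min($630,380, $674,784) = $630,380 (cap does not bind)
Saltmarsh County: $630,380 × 0.00862 = $5,433.8756
Pellston CSD: $630,380 × 0.01497 = $9,436.7886
Water District: $630,380 × 0.00235 = $1,481.393
City of Linden: $630,380 × 0.00345 = $2,174.811
Total = $18,526.8682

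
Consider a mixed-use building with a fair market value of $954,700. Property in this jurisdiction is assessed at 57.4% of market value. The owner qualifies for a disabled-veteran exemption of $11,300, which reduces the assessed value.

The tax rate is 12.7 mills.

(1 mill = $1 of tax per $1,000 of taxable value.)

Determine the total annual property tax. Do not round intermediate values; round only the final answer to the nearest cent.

Assessed value = $954,700 × 0.574 = $547,997.8
Taxable value = $547,997.8 − $11,300 = $536,697.8
Tax = $536,697.8 × 0.0127 = $6,816.06206

$6,816.06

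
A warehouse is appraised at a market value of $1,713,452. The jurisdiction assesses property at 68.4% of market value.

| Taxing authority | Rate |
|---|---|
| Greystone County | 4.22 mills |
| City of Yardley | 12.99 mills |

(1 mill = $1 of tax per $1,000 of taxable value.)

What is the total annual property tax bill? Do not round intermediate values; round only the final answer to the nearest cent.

Assessed value = $1,713,452 × 0.684 = $1,172,001.168
Greystone County: $1,172,001.168 × 0.00422 = $4,945.84492896
City of Yardley: $1,172,001.168 × 0.01299 = $15,224.29517232
Total = $4,945.84492896 + $15,224.29517232 = $20,170.14010128

$20,170.14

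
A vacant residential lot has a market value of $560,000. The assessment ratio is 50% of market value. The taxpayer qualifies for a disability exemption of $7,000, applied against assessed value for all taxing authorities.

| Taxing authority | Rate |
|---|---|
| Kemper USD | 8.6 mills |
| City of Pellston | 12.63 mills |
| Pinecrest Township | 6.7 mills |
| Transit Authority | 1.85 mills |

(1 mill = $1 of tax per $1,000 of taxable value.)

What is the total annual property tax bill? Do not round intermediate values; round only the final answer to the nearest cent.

$8,129.94

Assessed value = $560,000 × 0.5 = $280,000
Taxable value = $280,000 − $7,000 = $273,000
Kemper USD: $273,000 × 0.0086 = $2,347.8
City of Pellston: $273,000 × 0.01263 = $3,447.99
Pinecrest Township: $273,000 × 0.0067 = $1,829.1
Transit Authority: $273,000 × 0.00185 = $505.05
Total = $2,347.8 + $3,447.99 + $1,829.1 + $505.05 = $8,129.94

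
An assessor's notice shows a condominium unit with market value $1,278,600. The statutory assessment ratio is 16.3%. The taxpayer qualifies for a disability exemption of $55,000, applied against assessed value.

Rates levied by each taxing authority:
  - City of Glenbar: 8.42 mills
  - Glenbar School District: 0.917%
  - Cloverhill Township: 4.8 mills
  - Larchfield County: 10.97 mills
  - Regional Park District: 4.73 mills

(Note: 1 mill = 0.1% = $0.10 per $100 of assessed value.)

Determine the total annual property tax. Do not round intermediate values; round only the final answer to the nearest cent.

$5,843.46

Assessed value = $1,278,600 × 0.163 = $208,411.8
Taxable value = $208,411.8 − $55,000 = $153,411.8
City of Glenbar: $153,411.8 × 0.00842 = $1,291.727356
Glenbar School District: $153,411.8 × 0.00917 = $1,406.786206
Cloverhill Township: $153,411.8 × 0.0048 = $736.37664
Larchfield County: $153,411.8 × 0.01097 = $1,682.927446
Regional Park District: $153,411.8 × 0.00473 = $725.637814
Total = $5,843.455462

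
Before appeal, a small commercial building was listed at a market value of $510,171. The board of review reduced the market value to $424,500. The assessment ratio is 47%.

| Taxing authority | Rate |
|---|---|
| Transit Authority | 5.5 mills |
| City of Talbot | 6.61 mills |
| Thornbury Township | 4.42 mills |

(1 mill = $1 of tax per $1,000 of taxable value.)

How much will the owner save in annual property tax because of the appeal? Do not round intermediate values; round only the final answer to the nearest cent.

Old assessed value = $510,171 × 0.47 = $239,780.37
New assessed value = $424,500 × 0.47 = $199,515
Combined rate = 0.0055 + 0.00661 + 0.00442 = 0.01653
Old tax = $239,780.37 × 0.01653 = $3,963.5695161
New tax = $199,515 × 0.01653 = $3,297.98295
Reduction = $3,963.5695161 − $3,297.98295 = $665.5865661

$665.59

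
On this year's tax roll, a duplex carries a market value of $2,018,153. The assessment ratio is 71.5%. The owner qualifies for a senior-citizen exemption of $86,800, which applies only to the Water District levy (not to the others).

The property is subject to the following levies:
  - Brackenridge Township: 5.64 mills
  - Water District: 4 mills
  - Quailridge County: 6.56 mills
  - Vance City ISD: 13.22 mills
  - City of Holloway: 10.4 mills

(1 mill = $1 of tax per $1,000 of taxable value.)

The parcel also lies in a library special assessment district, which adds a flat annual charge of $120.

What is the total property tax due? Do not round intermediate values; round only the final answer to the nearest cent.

Assessed value = $2,018,153 × 0.715 = $1,442,979.395
Brackenridge Township: $1,442,979.395 × 0.00564 = $8,138.4037878
Water District: ($1,442,979.395 − $86,800) × 0.004 = $1,356,179.395 × 0.004 = $5,424.71758
Quailridge County: $1,442,979.395 × 0.00656 = $9,465.9448312
Vance City ISD: $1,442,979.395 × 0.01322 = $19,076.1876019
City of Holloway: $1,442,979.395 × 0.0104 = $15,006.985708
Levies subtotal = $57,112.2395089
Total = $57,112.2395089 + $120 = $57,232.2395089

$57,232.24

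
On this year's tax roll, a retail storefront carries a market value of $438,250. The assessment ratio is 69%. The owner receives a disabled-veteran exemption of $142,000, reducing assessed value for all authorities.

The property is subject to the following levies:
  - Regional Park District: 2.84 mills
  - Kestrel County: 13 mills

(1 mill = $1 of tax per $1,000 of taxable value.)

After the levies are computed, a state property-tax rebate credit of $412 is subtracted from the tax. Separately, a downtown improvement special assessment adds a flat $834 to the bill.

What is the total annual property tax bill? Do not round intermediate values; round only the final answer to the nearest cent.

$2,962.62

Assessed value = $438,250 × 0.69 = $302,392.5
Taxable value = $302,392.5 − $142,000 = $160,392.5
Regional Park District: $160,392.5 × 0.00284 = $455.5147
Kestrel County: $160,392.5 × 0.013 = $2,085.1025
Levies subtotal = $2,540.6172
After credit = $2,540.6172 − $412 = $2,128.6172
Total = $2,128.6172 + $834 = $2,962.6172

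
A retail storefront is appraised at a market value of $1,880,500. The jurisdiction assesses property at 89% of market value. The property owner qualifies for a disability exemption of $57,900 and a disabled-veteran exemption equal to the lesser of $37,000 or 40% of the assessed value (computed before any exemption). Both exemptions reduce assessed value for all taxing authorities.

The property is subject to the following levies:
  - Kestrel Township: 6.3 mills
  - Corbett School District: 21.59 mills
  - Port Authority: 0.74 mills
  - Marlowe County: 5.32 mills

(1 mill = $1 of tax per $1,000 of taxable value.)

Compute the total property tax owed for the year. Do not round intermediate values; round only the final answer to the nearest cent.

Assessed value = $1,880,500 × 0.89 = $1,673,645
Disabled-veteran exemption = min($37,000, 40% × $1,673,645) = min($37,000, $669,458) = $37,000 (dollar cap binds)
Taxable value = $1,673,645 − $57,900 − $37,000 = $1,578,745
Kestrel Township: $1,578,745 × 0.0063 = $9,946.0935
Corbett School District: $1,578,745 × 0.02159 = $34,085.10455
Port Authority: $1,578,745 × 0.00074 = $1,168.2713
Marlowe County: $1,578,745 × 0.00532 = $8,398.9234
Total = $53,598.39275

$53,598.39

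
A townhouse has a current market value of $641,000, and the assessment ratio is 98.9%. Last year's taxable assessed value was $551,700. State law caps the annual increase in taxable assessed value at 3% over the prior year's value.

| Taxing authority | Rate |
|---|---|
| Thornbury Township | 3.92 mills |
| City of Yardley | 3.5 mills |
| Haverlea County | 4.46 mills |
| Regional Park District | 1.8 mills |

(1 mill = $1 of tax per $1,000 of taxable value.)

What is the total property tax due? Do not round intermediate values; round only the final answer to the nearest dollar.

$7,774

Uncapped assessed value = $641,000 × 0.989 = $633,949
Cap limit = $551,700 × 1.03 = $568,251
Taxable assessed value = min($633,949, $568,251) = $568,251 (cap binds)
Thornbury Township: $568,251 × 0.00392 = $2,227.54392
City of Yardley: $568,251 × 0.0035 = $1,988.8785
Haverlea County: $568,251 × 0.00446 = $2,534.39946
Regional Park District: $568,251 × 0.0018 = $1,022.8518
Total = $7,773.67368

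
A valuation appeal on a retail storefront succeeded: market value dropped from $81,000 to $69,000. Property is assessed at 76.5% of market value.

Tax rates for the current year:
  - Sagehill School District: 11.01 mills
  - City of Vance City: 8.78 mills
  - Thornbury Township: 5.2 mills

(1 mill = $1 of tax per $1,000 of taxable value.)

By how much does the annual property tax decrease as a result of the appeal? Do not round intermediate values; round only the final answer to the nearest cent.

$229.41

Old assessed value = $81,000 × 0.765 = $61,965
New assessed value = $69,000 × 0.765 = $52,785
Combined rate = 0.01101 + 0.00878 + 0.0052 = 0.02499
Old tax = $61,965 × 0.02499 = $1,548.50535
New tax = $52,785 × 0.02499 = $1,319.09715
Reduction = $1,548.50535 − $1,319.09715 = $229.4082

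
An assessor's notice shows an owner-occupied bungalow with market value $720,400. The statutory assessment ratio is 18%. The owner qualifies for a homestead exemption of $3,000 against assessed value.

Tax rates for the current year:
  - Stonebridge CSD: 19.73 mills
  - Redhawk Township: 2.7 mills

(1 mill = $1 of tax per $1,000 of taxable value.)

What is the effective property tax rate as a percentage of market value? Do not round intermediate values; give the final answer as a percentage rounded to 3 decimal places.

0.394%

Assessed value = $720,400 × 0.18 = $129,672
Taxable value = $129,672 − $3,000 = $126,672
Stonebridge CSD: $126,672 × 0.01973 = $2,499.23856
Redhawk Township: $126,672 × 0.0027 = $342.0144
Total tax = $2,841.25296
Effective rate = $2,841.25296 ÷ $720,400 = 0.394% of market value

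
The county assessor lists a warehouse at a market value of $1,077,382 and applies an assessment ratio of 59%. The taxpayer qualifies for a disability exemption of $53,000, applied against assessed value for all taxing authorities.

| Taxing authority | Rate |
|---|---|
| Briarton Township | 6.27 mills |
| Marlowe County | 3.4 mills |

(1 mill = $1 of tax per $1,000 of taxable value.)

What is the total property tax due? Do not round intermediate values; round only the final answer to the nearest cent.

Assessed value = $1,077,382 × 0.59 = $635,655.38
Taxable value = $635,655.38 − $53,000 = $582,655.38
Briarton Township: $582,655.38 × 0.00627 = $3,653.2492326
Marlowe County: $582,655.38 × 0.0034 = $1,981.028292
Total = $3,653.2492326 + $1,981.028292 = $5,634.2775246

$5,634.28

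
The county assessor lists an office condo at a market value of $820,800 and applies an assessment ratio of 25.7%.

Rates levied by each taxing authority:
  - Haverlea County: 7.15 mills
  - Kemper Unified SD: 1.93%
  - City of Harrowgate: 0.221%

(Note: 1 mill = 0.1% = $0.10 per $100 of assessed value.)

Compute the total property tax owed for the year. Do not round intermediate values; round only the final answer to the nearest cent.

Assessed value = $820,800 × 0.257 = $210,945.6
Haverlea County: $210,945.6 × 0.00715 = $1,508.26104
Kemper Unified SD: $210,945.6 × 0.0193 = $4,071.25008
City of Harrowgate: $210,945.6 × 0.00221 = $466.189776
Total = $6,045.700896

$6,045.70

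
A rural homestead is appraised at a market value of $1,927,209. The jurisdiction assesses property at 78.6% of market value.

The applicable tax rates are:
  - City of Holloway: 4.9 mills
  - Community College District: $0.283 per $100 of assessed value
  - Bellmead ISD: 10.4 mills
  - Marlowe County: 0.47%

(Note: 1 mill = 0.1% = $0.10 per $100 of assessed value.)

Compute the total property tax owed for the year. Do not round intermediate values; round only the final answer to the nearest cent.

Assessed value = $1,927,209 × 0.786 = $1,514,786.274
City of Holloway: $1,514,786.274 × 0.0049 = $7,422.4527426
Community College District: $1,514,786.274 × 0.00283 = $4,286.84515542
Bellmead ISD: $1,514,786.274 × 0.0104 = $15,753.7772496
Marlowe County: $1,514,786.274 × 0.0047 = $7,119.4954878
Total = $34,582.57063542

$34,582.57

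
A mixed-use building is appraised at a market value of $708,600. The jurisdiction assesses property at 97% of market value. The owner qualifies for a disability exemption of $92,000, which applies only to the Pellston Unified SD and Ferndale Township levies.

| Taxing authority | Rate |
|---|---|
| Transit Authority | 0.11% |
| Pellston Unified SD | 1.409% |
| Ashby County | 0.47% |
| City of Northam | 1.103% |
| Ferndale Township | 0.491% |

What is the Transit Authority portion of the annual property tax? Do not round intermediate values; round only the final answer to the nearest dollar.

Assessed value = $708,600 × 0.97 = $687,342
Transit Authority taxable value = $687,342 (exemption does not apply)
Transit Authority levy = $687,342 × 0.0011 = $756.0762

$756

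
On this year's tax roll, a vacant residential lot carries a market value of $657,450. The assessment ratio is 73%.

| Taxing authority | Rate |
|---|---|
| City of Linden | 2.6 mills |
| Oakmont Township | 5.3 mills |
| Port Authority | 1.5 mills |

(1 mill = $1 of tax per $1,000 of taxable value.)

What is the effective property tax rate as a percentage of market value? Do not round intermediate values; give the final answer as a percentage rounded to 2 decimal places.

0.69%

Assessed value = $657,450 × 0.73 = $479,938.5
City of Linden: $479,938.5 × 0.0026 = $1,247.8401
Oakmont Township: $479,938.5 × 0.0053 = $2,543.67405
Port Authority: $479,938.5 × 0.0015 = $719.90775
Total tax = $4,511.4219
Effective rate = $4,511.4219 ÷ $657,450 = 0.69% of market value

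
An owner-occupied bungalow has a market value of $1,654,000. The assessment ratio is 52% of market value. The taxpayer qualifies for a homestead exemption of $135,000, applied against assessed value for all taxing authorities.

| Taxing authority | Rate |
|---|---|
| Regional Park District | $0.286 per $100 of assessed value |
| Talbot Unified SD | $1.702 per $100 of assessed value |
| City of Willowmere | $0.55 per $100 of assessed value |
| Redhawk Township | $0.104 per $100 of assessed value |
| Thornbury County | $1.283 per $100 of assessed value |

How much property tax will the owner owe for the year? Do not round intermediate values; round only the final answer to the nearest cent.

$28,459.39

Assessed value = $1,654,000 × 0.52 = $860,080
Taxable value = $860,080 − $135,000 = $725,080
Regional Park District: $725,080 × 0.00286 = $2,073.7288
Talbot Unified SD: $725,080 × 0.01702 = $12,340.8616
City of Willowmere: $725,080 × 0.0055 = $3,987.94
Redhawk Township: $725,080 × 0.00104 = $754.0832
Thornbury County: $725,080 × 0.01283 = $9,302.7764
Total = $2,073.7288 + $12,340.8616 + $3,987.94 + $754.0832 + $9,302.7764 = $28,459.39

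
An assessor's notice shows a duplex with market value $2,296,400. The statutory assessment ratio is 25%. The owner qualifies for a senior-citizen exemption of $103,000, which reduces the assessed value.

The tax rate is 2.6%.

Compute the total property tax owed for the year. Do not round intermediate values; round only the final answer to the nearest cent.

$12,248.60

Assessed value = $2,296,400 × 0.25 = $574,100
Taxable value = $574,100 − $103,000 = $471,100
Tax = $471,100 × 0.026 = $12,248.6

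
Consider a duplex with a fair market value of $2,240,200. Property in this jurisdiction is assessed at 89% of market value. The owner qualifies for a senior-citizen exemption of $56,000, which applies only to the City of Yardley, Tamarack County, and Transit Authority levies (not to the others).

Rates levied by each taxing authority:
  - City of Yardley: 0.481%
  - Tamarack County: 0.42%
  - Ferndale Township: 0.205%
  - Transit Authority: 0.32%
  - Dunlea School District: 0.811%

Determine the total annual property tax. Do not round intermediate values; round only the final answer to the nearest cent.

$43,917.05

Assessed value = $2,240,200 × 0.89 = $1,993,778
City of Yardley: ($1,993,778 − $56,000) × 0.00481 = $1,937,778 × 0.00481 = $9,320.71218
Tamarack County: ($1,993,778 − $56,000) × 0.0042 = $1,937,778 × 0.0042 = $8,138.6676
Ferndale Township: $1,993,778 × 0.00205 = $4,087.2449
Transit Authority: ($1,993,778 − $56,000) × 0.0032 = $1,937,778 × 0.0032 = $6,200.8896
Dunlea School District: $1,993,778 × 0.00811 = $16,169.53958
Total = $43,917.05386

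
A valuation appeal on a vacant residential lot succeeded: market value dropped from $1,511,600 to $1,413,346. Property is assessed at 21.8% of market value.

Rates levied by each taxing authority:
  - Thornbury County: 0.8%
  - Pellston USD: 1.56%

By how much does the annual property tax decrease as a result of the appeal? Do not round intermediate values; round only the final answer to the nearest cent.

$505.50

Old assessed value = $1,511,600 × 0.218 = $329,528.8
New assessed value = $1,413,346 × 0.218 = $308,109.428
Combined rate = 0.008 + 0.0156 = 0.0236
Old tax = $329,528.8 × 0.0236 = $7,776.87968
New tax = $308,109.428 × 0.0236 = $7,271.3825008
Reduction = $7,776.87968 − $7,271.3825008 = $505.4971792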